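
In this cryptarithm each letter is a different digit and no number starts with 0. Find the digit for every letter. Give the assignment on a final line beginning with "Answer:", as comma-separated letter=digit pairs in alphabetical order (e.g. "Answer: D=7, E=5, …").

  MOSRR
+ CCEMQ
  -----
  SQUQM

Step 1. [col 1: R + Q ≡ M (mod 10)] no forcing yet in column 1 (carry-in 0); Q=2 is free and consistent — try it, so Q=2.
Step 2. [col 1: R + Q ≡ M (mod 10)] no forcing yet in column 1 (carry-in 0); R=5 is free and consistent — try it, so R=5.
Step 3. [col 1: R + Q ≡ M (mod 10)] column 1: given R=5, Q=2, carry-in 0, and digits 2,5 already taken and all letters distinct, R+Q≡M (mod 10) forces M=7. So M=7.
Step 4. [col 3: S + E ≡ U (mod 10)] several values work for E in column 3 (S + E ≡ U (mod 10), carry-in 1); try E=4, so E=4.
Step 5. [col 3: S + E ≡ U (mod 10)] column 3 (S + E ≡ U (mod 10), carry-in 1) doesn't pin U yet; pick U=3 and continue. So U=3.
Step 6. [col 3: S + E ≡ U (mod 10)] column 3 reads S+E+carry(1)=U with E=4, U=3; with digits 2,3,4,5,7 already taken and all letters distinct, the only value for S is 8. So S=8.
Step 7. [col 4: O + C ≡ Q (mod 10)] several values work for C in column 4 (O + C ≡ Q (mod 10), carry-in 1); try C=1. So C=1.
Step 8. [col 4: O + C ≡ Q (mod 10)] in column 4 we have O+C≡Q with carry-in 1; given C=1, Q=2 and digits 1,2,3,4,5,7,8 already taken and all letters distinct, that pins O to 0, so O=0.

Answer: C=1, E=4, M=7, O=0, Q=2, R=5, S=8, U=3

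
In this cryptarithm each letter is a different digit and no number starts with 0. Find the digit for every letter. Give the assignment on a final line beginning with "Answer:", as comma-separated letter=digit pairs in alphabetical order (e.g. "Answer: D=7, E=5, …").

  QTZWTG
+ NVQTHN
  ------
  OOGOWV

Step 1. [col 1: G + N ≡ V (mod 10)] several values work for N in column 1 (G + N ≡ V (mod 10), carry-in 0); try N=2 ⇒ N=2.
Step 2. [col 1: G + N ≡ V (mod 10)] column 1 (G + N ≡ V (mod 10), carry-in 0) doesn't pin G yet; pick G=9 and continue. So G=9.
Step 3. [col 1: G + N ≡ V (mod 10)] column 1: given G=9, N=2, carry-in 0, and digits 2,9 already taken and all letters distinct, G+N≡V (mod 10) forces V=1, so V=1.
Step 4. [col 2: T + H ≡ W (mod 10)] several values work for T in column 2 (T + H ≡ W (mod 10), carry-in 1); try T=6. So T=6.
Step 5. [col 2: T + H ≡ W (mod 10)] H=3 is one option consistent with column 2 (T + H ≡ W (mod 10), carry-in 1) — take it. So H=3.
Step 6. [col 2: T + H ≡ W (mod 10)] in column 2 we have T+H≡W with carry-in 1; given T=6, H=3 and digits 1,2,3,6,9 already taken and all letters distinct, that pins W to 0 ⇒ W=0.
Step 7. [col 3: W + T ≡ O (mod 10)] from column 3 (W=0, T=6, carry-in 1, digits 0,1,2,3,6,9 already taken and all letters distinct): O must equal 7, so O=7.
Step 8. [col 4: Z + Q ≡ G (mod 10)] Q=5 is one option consistent with column 4 (Z + Q ≡ G (mod 10), carry-in 0) — take it, so Q=5.
Step 9. [col 4: Z + Q ≡ G (mod 10)] column 4: given Q=5, G=9, carry-in 0, and digits 0,1,2,3,5,6,7,9 already taken and all letters distinct, Z+Q≡G (mod 10) forces Z=4, so Z=4.

Answer: G=9, H=3, N=2, O=7, Q=5, T=6, V=1, W=0, Z=4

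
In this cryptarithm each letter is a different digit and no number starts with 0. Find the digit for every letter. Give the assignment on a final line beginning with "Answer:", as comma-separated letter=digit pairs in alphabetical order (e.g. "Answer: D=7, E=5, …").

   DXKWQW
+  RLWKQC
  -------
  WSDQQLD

Step 1. [col 1: W + C ≡ D (mod 10)] D=7 is one option consistent with column 1 (W + C ≡ D (mod 10), carry-in 0) — take it. So D=7.
Step 2. [col 1: W + C ≡ D (mod 10)] no forcing yet in column 1 (carry-in 0); W=1 is free and consistent — try it. So W=1.
Step 3. [col 1: W + C ≡ D (mod 10)] in column 1 we have W+C≡D with carry-in 0; given W=1, D=7 and digits 1,7 already taken and all letters distinct, that pins C to 6, so C=6.
Step 4. [col 2: Q + Q ≡ L (mod 10)] several values work for L in column 2 (Q + Q ≡ L (mod 10), carry-in 0); try L=8. So L=8.
Step 5. [col 2: Q + Q ≡ L (mod 10)] several values work for Q in column 2 (Q + Q ≡ L (mod 10), carry-in 0); try Q=4 ⇒ Q=4.
Step 6. [col 3: W + K ≡ Q (mod 10)] from column 3 (W=1, Q=4, carry-in 0, digits 1,4,6,7,8 already taken and all letters distinct): K must equal 3. So K=3.
Step 7. [col 5: X + L ≡ D (mod 10)] column 5 reads X+L+carry(0)=D with L=8, D=7; with digits 1,3,4,6,7,8 already taken and all letters distinct, the only value for X is 9. So X=9.
Step 8. [col 6: D + R ≡ S (mod 10)] column 6 reads D+R+carry(1)=S with D=7; with digits 1,3,4,6,7,8,9 already taken and all letters distinct, the only value for S is 0 ⇒ S=0.
Step 9. [col 6: D + R ≡ S (mod 10)] from column 6 (D=7, S=0, carry-in 1, digits 0,1,3,4,6,7,8,9 already taken and all letters distinct): R must equal 2 ⇒ R=2.

Answer: C=6, D=7, K=3, L=8, Q=4, R=2, S=0, W=1, X=9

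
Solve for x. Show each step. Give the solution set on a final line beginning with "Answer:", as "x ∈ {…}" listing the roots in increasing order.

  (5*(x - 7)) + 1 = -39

Step 1. [(5*(x - 7)) + 1 = -39] the outer +1 inverts by subtracting 1. So sub: 5*(x - 7) = -40.
Step 2. [5*(x - 7) = -40] 5 out front; divide by 5 ⇒ div: x - 7 = -8.
Step 3. [x - 7 = -8] the outer -7 inverts by adding 7, so sub: x = -1.

Answer: x ∈ {-1}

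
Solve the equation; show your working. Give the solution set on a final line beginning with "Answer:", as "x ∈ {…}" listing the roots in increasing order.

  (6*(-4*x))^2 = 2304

Step 1. [(6*(-4*x))^2 = 2304] √ both sides: 2304 ≥ 0 gives two branches, so sqrt: 6*(-4*x) = 48 or -48.
Step 2. [6*(-4*x) = 48 or -48] LHS = 6·(…); ÷6 both sides, so div: -4*x = 8 or -8.
Step 3. [-4*x = 8 or -8] -4·(inner) — divide through by -4, so div: x = -2 or 2.

Answer: x ∈ {-2, 2}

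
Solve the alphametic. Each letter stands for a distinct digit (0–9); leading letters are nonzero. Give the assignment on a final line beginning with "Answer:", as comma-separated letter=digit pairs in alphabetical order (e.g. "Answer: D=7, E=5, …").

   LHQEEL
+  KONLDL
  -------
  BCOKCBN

Step 1. [col 1: L + L ≡ N (mod 10)] several values work for N in column 1 (L + L ≡ N (mod 10), carry-in 0); try N=2 ⇒ N=2.
Step 2. [B] the sum has 7 digits but both addends have 6; that extra leading digit B is the final carry, namely 1, so B=1.
Step 3. [col 1: L + L ≡ N (mod 10)] column 1 reads L+L+carry(0)=N with N=2; with digits 1,2 already taken and all letters distinct, the only value for L is 6. So L=6.
Step 4. [col 2: E + D ≡ B (mod 10)] no forcing yet in column 2 (carry-in 1); D=3 is free and consistent — try it ⇒ D=3.
Step 5. [col 2: E + D ≡ B (mod 10)] column 2: given D=3, B=1, carry-in 1, and digits 1,2,3,6 already taken and all letters distinct, E+D≡B (mod 10) forces E=7. So E=7.
Step 6. [col 3: E + L ≡ C (mod 10)] from column 3 (E=7, L=6, carry-in 1, digits 1,2,3,6,7 already taken and all letters distinct): C must equal 4. So C=4.
Step 7. [col 4: Q + N ≡ K (mod 10)] column 4 reads Q+N+carry(1)=K with N=2; with digits 1,2,3,4,6,7 already taken and all letters distinct, the only value for Q is 5. So Q=5.
Step 8. [col 4: Q + N ≡ K (mod 10)] in column 4 we have Q+N≡K with carry-in 1; given Q=5, N=2 and digits 1,2,3,4,5,6,7 already taken and all letters distinct, that pins K to 8. So K=8.
Step 9. [col 5: H + O ≡ O (mod 10)] column 5: given nothing yet, carry-in 0, and digits 1,2,3,4,5,6,7,8 already taken and all letters distinct, H+O≡O (mod 10) forces O=9. So O=9.
Step 10. [col 5: H + O ≡ O (mod 10)] from column 5 (O=9, carry-in 0, digits 1,2,3,4,5,6,7,8,9 already taken and all letters distinct): H must equal 0 ⇒ H=0.

Answer: B=1, C=4, D=3, E=7, H=0, K=8, L=6, N=2, O=9, Q=5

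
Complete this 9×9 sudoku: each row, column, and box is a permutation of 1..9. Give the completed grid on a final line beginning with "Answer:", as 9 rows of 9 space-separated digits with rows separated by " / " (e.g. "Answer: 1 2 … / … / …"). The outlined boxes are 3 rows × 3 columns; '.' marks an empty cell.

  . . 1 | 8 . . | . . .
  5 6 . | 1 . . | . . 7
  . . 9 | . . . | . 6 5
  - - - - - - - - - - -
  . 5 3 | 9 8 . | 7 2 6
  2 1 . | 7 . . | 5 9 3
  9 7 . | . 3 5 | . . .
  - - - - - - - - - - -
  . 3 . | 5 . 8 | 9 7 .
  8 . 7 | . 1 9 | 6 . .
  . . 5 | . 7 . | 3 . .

Step 1. [r4c1∈{4}] r4c1's peers cover all but 4, so r4c1=4.
Step 2. [r6c4∈{2,4,6}] 2 has one home in row 6: r6c4 ⇒ r6c4=2.
Step 3. [r3c2∈{2,4,8}] 8 has one home in col 2: r3c2, so r3c2=8.
Step 4. [r9c4∈{4,6}] r9c4 is the only open cell in col 4 admitting 6, so r9c4=6.
Step 5. [r1c5∈{2,4,5,6,9}] in row 1, 5 fits only at r1c5, so r1c5=5.
Step 6. [r1c6∈{2,3,4,6,7}] r1c6 is the only open cell in row 1 admitting 6 ⇒ r1c6=6.
Step 7. [r5c6∈{4}] only 4 remains possible at r5c6, so r5c6=4.
Step 8. [r9c6∈{2}] r9c6 has the single candidate 2 ⇒ r9c6=2.
Step 9. [r7c5∈{4}] r7c5 is down to just 4, so r7c5=4.
Step 10. [r2c3∈{2,4}] 4 has one home in col 3: r2c3 ⇒ r2c3=4.
Step 11. [r6c3∈{6,8}] row 6 places 6 nowhere but r6c3. So r6c3=6.
Step 12. [r1c2∈{2}] r1c2 has the single candidate 2, so r1c2=2.
Step 13. [r1c7∈{4}] r1c7 has the single candidate 4, so r1c7=4.
Step 14. [r2c6∈{3}] nothing but 3 survives at r2c6. So r2c6=3.
Step 15. [r2c8∈{8}] only 8 remains possible at r2c8 ⇒ r2c8=8.
Step 16. [r8c2∈{4}] only 4 remains possible at r8c2. So r8c2=4.
Step 17. [r9c1∈{1}] r9c1 is down to just 1. So r9c1=1.
Step 18. [r6c8∈{1,4}] in col 8, 1 fits only at r6c8 ⇒ r6c8=1.
Step 19. [r1c1∈{3,7}] r1c1 is the only open cell in row 1 admitting 7, so r1c1=7.
Step 20. [r3c5∈{2}] nothing but 2 survives at r3c5. So r3c5=2.
Step 21. [r9c9∈{4,8}] in row 9, 8 fits only at r9c9. So r9c9=8.
Step 22. [r7c9∈{1,2}] across row 7, 1 lands solely at r7c9. So r7c9=1.
Step 23. [r9c8∈{4}] r9c8 is down to just 4, so r9c8=4.
Step 24. [r9c2∈{9}] r9c2's peers cover all but 9. So r9c2=9.
Step 25. [r1c9∈{9}] only 9 remains possible at r1c9, so r1c9=9.
Step 26. [r5c3∈{8}] r5c3's peers cover all but 8, so r5c3=8.
Step 27. [r6c7∈{8}] r6c7's peers cover all but 8. So r6c7=8.
Step 28. [r8c9∈{2}] r8c9 has the single candidate 2, so r8c9=2.
Step 29. [r3c7∈{1}] r3c7's peers cover all but 1, so r3c7=1.
Step 30. [r5c5∈{6}] r5c5 has the single candidate 6 ⇒ r5c5=6.
Step 31. [r8c4∈{3}] only 3 remains possible at r8c4 ⇒ r8c4=3.
Step 32. [r3c6∈{7}] r3c6 is down to just 7. So r3c6=7.
Step 33. [r8c8∈{5}] only 5 remains possible at r8c8 ⇒ r8c8=5.
Step 34. [r7c3∈{2}] r7c3 has the single candidate 2. So r7c3=2.
Step 35. [r3c1∈{3}] only 3 remains possible at r3c1 ⇒ r3c1=3.
Step 36. [r6c9∈{4}] only 4 remains possible at r6c9. So r6c9=4.
Step 37. [r2c5∈{9}] only 9 remains possible at r2c5, so r2c5=9.
Step 38. [r7c1∈{6}] only 6 remains possible at r7c1. So r7c1=6.
Step 39. [r2c7∈{2}] r2c7 has the single candidate 2. So r2c7=2.
Step 40. [r3c4∈{4}] r3c4 is down to just 4 ⇒ r3c4=4.
Step 41. [r4c6∈{1}] r4c6 is down to just 1 ⇒ r4c6=1.
Step 42. [r1c8∈{3}] only 3 remains possible at r1c8 ⇒ r1c8=3.

Answer: 7 2 1 8 5 6 4 3 9 / 5 6 4 1 9 3 2 8 7 / 3 8 9 4 2 7 1 6 5 / 4 5 3 9 8 1 7 2 6 / 2 1 8 7 6 4 5 9 3 / 9 7 6 2 3 5 8 1 4 / 6 3 2 5 4 8 9 7 1 / 8 4 7 3 1 9 6 5 2 / 1 9 5 6 7 2 3 4 8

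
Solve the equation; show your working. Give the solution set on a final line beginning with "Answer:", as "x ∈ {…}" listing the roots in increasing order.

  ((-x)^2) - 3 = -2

Step 1. [((-x)^2) - 3 = -2] 3 comes off first (add 3). So sub: (-x)^2 = 1.
Step 2. [(-x)^2 = 1] LHS squared, RHS 1 ≥ 0: apply √ (±). So sqrt: -x = 1 or -1.
Step 3. [-x = 1 or -1] flip signs both sides, so neg: x = -1 or 1.

Answer: x ∈ {-1, 1}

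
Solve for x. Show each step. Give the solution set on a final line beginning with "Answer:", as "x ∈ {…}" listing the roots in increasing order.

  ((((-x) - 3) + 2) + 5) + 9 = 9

Step 1. [((((-x) - 3) + 2) + 5) + 9 = 9] +9 is outermost — subtract 9 both sides, so sub: (((-x) - 3) + 2) + 5 = 0.
Step 2. [(((-x) - 3) + 2) + 5 = 0] subtract 5: x sits inside (… + 5) ⇒ sub: ((-x) - 3) + 2 = -5.
Step 3. [((-x) - 3) + 2 = -5] +2 is outermost — subtract 2 both sides ⇒ sub: (-x) - 3 = -7.
Step 4. [(-x) - 3 = -7] peel the -3: add 3 from each side. So sub: -x = -4.
Step 5. [-x = -4] flip signs both sides ⇒ neg: x = 4.

Answer: x ∈ {4}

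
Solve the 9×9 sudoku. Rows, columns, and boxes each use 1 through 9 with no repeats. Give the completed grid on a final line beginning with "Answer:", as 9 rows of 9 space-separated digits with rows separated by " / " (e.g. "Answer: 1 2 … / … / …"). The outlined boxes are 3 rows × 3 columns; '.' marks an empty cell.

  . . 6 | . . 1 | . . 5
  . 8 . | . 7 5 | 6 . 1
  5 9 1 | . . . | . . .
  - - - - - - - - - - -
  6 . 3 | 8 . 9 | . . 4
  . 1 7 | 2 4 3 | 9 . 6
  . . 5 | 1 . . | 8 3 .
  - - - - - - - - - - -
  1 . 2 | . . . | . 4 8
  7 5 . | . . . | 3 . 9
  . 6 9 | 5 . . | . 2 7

Step 1. [r2c1∈{2,3,4}] in row 2, 2 fits only at r2c1 ⇒ r2c1=2.
Step 2. [r2c4∈{3,4,9}] row 2 places 3 nowhere but r2c4, so r2c4=3.
Step 3. [r6c5∈{6}] r6c5's peers cover all but 6 ⇒ r6c5=6.
Step 4. [r1c2∈{3,4,7}] col 2 places 7 nowhere but r1c2 ⇒ r1c2=7.
Step 5. [r8c3∈{4,8}] across col 3, 8 lands solely at r8c3, so r8c3=8.
Step 6. [r9c1∈{3,4}] across box 7, 4 lands solely at r9c1 ⇒ r9c1=4.
Step 7. [r7c4∈{6,7,9}] r7c4 is the only open cell in col 4 admitting 7 ⇒ r7c4=7.
Step 8. [r8c8∈{1,6}] across col 8, 6 lands solely at r8c8, so r8c8=6.
Step 9. [r1c4∈{4,9}] col 4 places 9 nowhere but r1c4, so r1c4=9.
Step 10. [r6c9∈{2}] r6c9 has the single candidate 2. So r6c9=2.
Step 11. [r4c8∈{1,5,7}] col 8 places 1 nowhere but r4c8 ⇒ r4c8=1.
Step 12. [r9c5∈{1,3,8}] across row 9, 3 lands solely at r9c5. So r9c5=3.
Step 13. [r3c8∈{7,8}] in col 8, 7 fits only at r3c8 ⇒ r3c8=7.
Step 14. [r1c7∈{2,4}] in row 1, 4 fits only at r1c7. So r1c7=4.
Step 15. [r1c5∈{2,8}] r1c5 is the only open cell in row 1 admitting 2, so r1c5=2.
Step 16. [r3c4∈{4,6}] across col 4, 6 lands solely at r3c4. So r3c4=6.
Step 17. [r3c6∈{4,8}] row 3 places 4 nowhere but r3c6, so r3c6=4.
Step 18. [r7c7∈{5}] r7c7 is down to just 5, so r7c7=5.
Step 19. [r8c4∈{4}] r8c4 has the single candidate 4. So r8c4=4.
Step 20. [r4c5∈{5}] r4c5's peers cover all but 5. So r4c5=5.
Step 21. [r9c7∈{1}] r9c7 has the single candidate 1 ⇒ r9c7=1.
Step 22. [r5c1∈{8}] r5c1 is down to just 8, so r5c1=8.
Step 23. [r1c1∈{3}] r1c1's peers cover all but 3, so r1c1=3.
Step 24. [r3c5∈{8}] nothing but 8 survives at r3c5. So r3c5=8.
Step 25. [r3c7∈{2}] only 2 remains possible at r3c7. So r3c7=2.
Step 26. [r4c7∈{7}] r4c7 is down to just 7 ⇒ r4c7=7.
Step 27. [r6c2∈{4}] only 4 remains possible at r6c2. So r6c2=4.
Step 28. [r9c6∈{8}] r9c6's peers cover all but 8, so r9c6=8.
Step 29. [r6c1∈{9}] r6c1's peers cover all but 9. So r6c1=9.
Step 30. [r2c8∈{9}] r2c8 is down to just 9. So r2c8=9.
Step 31. [r7c5∈{9}] nothing but 9 survives at r7c5 ⇒ r7c5=9.
Step 32. [r6c6∈{7}] r6c6 is down to just 7, so r6c6=7.
Step 33. [r5c8∈{5}] r5c8 has the single candidate 5, so r5c8=5.
Step 34. [r7c6∈{6}] r7c6 is down to just 6 ⇒ r7c6=6.
Step 35. [r2c3∈{4}] r2c3 has the single candidate 4, so r2c3=4.
Step 36. [r3c9∈{3}] r3c9's peers cover all but 3. So r3c9=3.
Step 37. [r8c6∈{2}] r8c6's peers cover all but 2, so r8c6=2.
Step 38. [r8c5∈{1}] r8c5's peers cover all but 1. So r8c5=1.
Step 39. [r4c2∈{2}] r4c2 is down to just 2, so r4c2=2.
Step 40. [r1c8∈{8}] r1c8 has the single candidate 8, so r1c8=8.
Step 41. [r7c2∈{3}] only 3 remains possible at r7c2 ⇒ r7c2=3.

Answer: 3 7 6 9 2 1 4 8 5 / 2 8 4 3 7 5 6 9 1 / 5 9 1 6 8 4 2 7 3 / 6 2 3 8 5 9 7 1 4 / 8 1 7 2 4 3 9 5 6 / 9 4 5 1 6 7 8 3 2 / 1 3 2 7 9 6 5 4 8 / 7 5 8 4 1 2 3 6 9 / 4 6 9 5 3 8 1 2 7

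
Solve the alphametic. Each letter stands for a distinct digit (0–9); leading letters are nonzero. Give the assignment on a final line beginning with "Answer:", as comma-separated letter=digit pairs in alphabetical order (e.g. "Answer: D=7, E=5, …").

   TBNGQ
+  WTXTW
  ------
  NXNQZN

Step 1. [col 1: Q + W ≡ N (mod 10)] Q=4 is one option consistent with column 1 (Q + W ≡ N (mod 10), carry-in 0) — take it, so Q=4.
Step 2. [col 1: Q + W ≡ N (mod 10)] several values work for W in column 1 (Q + W ≡ N (mod 10), carry-in 0); try W=7, so W=7.
Step 3. [col 1: Q + W ≡ N (mod 10)] from column 1 (Q=4, W=7, carry-in 0, digits 4,7 already taken and all letters distinct): N must equal 1. So N=1.
Step 4. [col 2: G + T ≡ Z (mod 10)] column 2 (G + T ≡ Z (mod 10), carry-in 1) doesn't pin G yet; pick G=2 and continue. So G=2.
Step 5. [col 2: G + T ≡ Z (mod 10)] no forcing yet in column 2 (carry-in 1); Z=8 is free and consistent — try it, so Z=8.
Step 6. [col 2: G + T ≡ Z (mod 10)] column 2 reads G+T+carry(1)=Z with G=2, Z=8; with digits 1,2,4,7,8 already taken and all letters distinct, the only value for T is 5 ⇒ T=5.
Step 7. [col 3: N + X ≡ Q (mod 10)] in column 3 we have N+X≡Q with carry-in 0; given N=1, Q=4 and digits 1,2,4,5,7,8 already taken and all letters distinct, that pins X to 3. So X=3.
Step 8. [col 4: B + T ≡ N (mod 10)] column 4: given T=5, N=1, carry-in 0, and digits 1,2,3,4,5,7,8 already taken and all letters distinct, B+T≡N (mod 10) forces B=6. So B=6.

Answer: B=6, G=2, N=1, Q=4, T=5, W=7, X=3, Z=8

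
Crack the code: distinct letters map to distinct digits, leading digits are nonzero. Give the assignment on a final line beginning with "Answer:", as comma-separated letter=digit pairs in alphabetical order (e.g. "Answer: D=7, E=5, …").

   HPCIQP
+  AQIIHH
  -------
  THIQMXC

Step 1. [T] the sum has 7 digits but both addends have 6; that extra leading digit T is the final carry, namely 1 ⇒ T=1.
Step 2. [col 1: P + H ≡ C (mod 10)] no forcing yet in column 1 (carry-in 0); C=2 is free and consistent — try it. So C=2.
Step 3. [col 1: P + H ≡ C (mod 10)] P=8 is one option consistent with column 1 (P + H ≡ C (mod 10), carry-in 0) — take it. So P=8.
Step 4. [col 1: P + H ≡ C (mod 10)] column 1 reads P+H+carry(0)=C with P=8, C=2; with digits 1,2,8 already taken and all letters distinct, the only value for H is 4. So H=4.
Step 5. [col 2: Q + H ≡ X (mod 10)] column 2 (Q + H ≡ X (mod 10), carry-in 1) doesn't pin Q yet; pick Q=5 and continue, so Q=5.
Step 6. [col 2: Q + H ≡ X (mod 10)] from column 2 (Q=5, H=4, carry-in 1, digits 1,2,4,5,8 already taken and all letters distinct): X must equal 0 ⇒ X=0.
Step 7. [col 3: I + I ≡ M (mod 10)] column 3 (I + I ≡ M (mod 10), carry-in 1) doesn't pin M yet; pick M=7 and continue. So M=7.
Step 8. [col 3: I + I ≡ M (mod 10)] from column 3 (M=7, carry-in 1, digits 0,1,2,4,5,7,8 already taken and all letters distinct): I must equal 3, so I=3.
Step 9. [col 6: H + A ≡ H (mod 10)] column 6: given H=4, carry-in 1, and digits 0,1,2,3,4,5,7,8 already taken and all letters distinct, H+A≡H (mod 10) forces A=9. So A=9.

Answer: A=9, C=2, H=4, I=3, M=7, P=8, Q=5, T=1, X=0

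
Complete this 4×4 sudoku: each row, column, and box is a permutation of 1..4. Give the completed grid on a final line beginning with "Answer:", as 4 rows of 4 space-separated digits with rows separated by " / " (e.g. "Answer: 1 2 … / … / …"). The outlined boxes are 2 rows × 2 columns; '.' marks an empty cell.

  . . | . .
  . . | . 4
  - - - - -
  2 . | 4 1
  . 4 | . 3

Step 1. [r1c4∈{2}] only 2 remains possible at r1c4 ⇒ r1c4=2.
Step 2. [r4c1∈{1}] r4c1 has the single candidate 1, so r4c1=1.
Step 3. [r2c1∈{3}] r2c1's peers cover all but 3. So r2c1=3.
Step 4. [r2c3∈{1}] nothing but 1 survives at r2c3 ⇒ r2c3=1.
Step 5. [r1c1∈{4}] r1c1's peers cover all but 4. So r1c1=4.
Step 6. [r1c3∈{3}] r1c3 is down to just 3, so r1c3=3.
Step 7. [r3c2∈{3}] nothing but 3 survives at r3c2, so r3c2=3.
Step 8. [r1c2∈{1}] r1c2 is down to just 1 ⇒ r1c2=1.
Step 9. [r4c3∈{2}] only 2 remains possible at r4c3. So r4c3=2.
Step 10. [r2c2∈{2}] r2c2's peers cover all but 2 ⇒ r2c2=2.

Answer: 4 1 3 2 / 3 2 1 4 / 2 3 4 1 / 1 4 2 3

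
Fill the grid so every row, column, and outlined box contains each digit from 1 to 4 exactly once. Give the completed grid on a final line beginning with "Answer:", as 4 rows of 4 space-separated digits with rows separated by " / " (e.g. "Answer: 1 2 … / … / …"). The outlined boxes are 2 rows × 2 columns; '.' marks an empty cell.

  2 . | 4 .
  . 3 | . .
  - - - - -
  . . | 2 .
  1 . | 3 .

Step 1. [r3c2∈{4}] only 4 remains possible at r3c2. So r3c2=4.
Step 2. [r3c4∈{1}] r3c4 is down to just 1. So r3c4=1.
Step 3. [r2c4∈{2}] r2c4 has the single candidate 2, so r2c4=2.
Step 4. [r1c2∈{1}] r1c2 has the single candidate 1. So r1c2=1.
Step 5. [r4c4∈{4}] r4c4's peers cover all but 4 ⇒ r4c4=4.
Step 6. [r2c1∈{4}] r2c1 has the single candidate 4. So r2c1=4.
Step 7. [r2c3∈{1}] r2c3 is down to just 1, so r2c3=1.
Step 8. [r1c4∈{3}] r1c4 has the single candidate 3 ⇒ r1c4=3.
Step 9. [r3c1∈{3}] r3c1 has the single candidate 3 ⇒ r3c1=3.
Step 10. [r4c2∈{2}] r4c2 is down to just 2 ⇒ r4c2=2.

Answer: 2 1 4 3 / 4 3 1 2 / 3 4 2 1 / 1 2 3 4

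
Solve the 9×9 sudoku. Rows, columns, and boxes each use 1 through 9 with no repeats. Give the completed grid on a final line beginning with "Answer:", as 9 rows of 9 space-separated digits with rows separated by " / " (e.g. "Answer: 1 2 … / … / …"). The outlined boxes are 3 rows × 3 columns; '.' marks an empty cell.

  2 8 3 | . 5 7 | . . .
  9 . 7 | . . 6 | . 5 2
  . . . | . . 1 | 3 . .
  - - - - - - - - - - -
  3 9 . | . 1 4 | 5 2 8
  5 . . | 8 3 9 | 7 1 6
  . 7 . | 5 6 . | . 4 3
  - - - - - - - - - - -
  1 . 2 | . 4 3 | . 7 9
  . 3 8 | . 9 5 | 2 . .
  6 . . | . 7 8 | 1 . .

Step 1. [r3c1∈{4}] only 4 remains possible at r3c1, so r3c1=4.
Step 2. [r8c8∈{6}] only 6 remains possible at r8c8 ⇒ r8c8=6.
Step 3. [r1c8∈{9}] r1c8's peers cover all but 9 ⇒ r1c8=9.
Step 4. [r9c9∈{4,5}] r9c9 is the only open cell in col 9 admitting 5. So r9c9=5.
Step 5. [r1c4∈{4}] only 4 remains possible at r1c4, so r1c4=4.
Step 6. [r3c3∈{5,6}] across col 3, 5 lands solely at r3c3 ⇒ r3c3=5.
Step 7. [r9c2∈{4}] r9c2 has the single candidate 4 ⇒ r9c2=4.
Step 8. [r2c5∈{8}] nothing but 8 survives at r2c5. So r2c5=8.
Step 9. [r3c5∈{2}] r3c5's peers cover all but 2. So r3c5=2.
Step 10. [r3c8∈{8}] r3c8 has the single candidate 8 ⇒ r3c8=8.
Step 11. [r4c3∈{6}] r4c3 is down to just 6, so r4c3=6.
Step 12. [r3c4∈{9}] nothing but 9 survives at r3c4, so r3c4=9.
Step 13. [r6c3∈{1}] r6c3 is down to just 1. So r6c3=1.
Step 14. [r1c7∈{6}] nothing but 6 survives at r1c7. So r1c7=6.
Step 15. [r7c7∈{8}] only 8 remains possible at r7c7. So r7c7=8.
Step 16. [r8c1∈{7}] only 7 remains possible at r8c1, so r8c1=7.
Step 17. [r7c2∈{5}] nothing but 5 survives at r7c2 ⇒ r7c2=5.
Step 18. [r2c4∈{3}] r2c4 has the single candidate 3, so r2c4=3.
Step 19. [r8c4∈{1}] r8c4 has the single candidate 1 ⇒ r8c4=1.
Step 20. [r4c4∈{7}] nothing but 7 survives at r4c4 ⇒ r4c4=7.
Step 21. [r7c4∈{6}] only 6 remains possible at r7c4. So r7c4=6.
Step 22. [r9c3∈{9}] r9c3's peers cover all but 9. So r9c3=9.
Step 23. [r9c8∈{3}] r9c8's peers cover all but 3 ⇒ r9c8=3.
Step 24. [r3c2∈{6}] only 6 remains possible at r3c2. So r3c2=6.
Step 25. [r6c1∈{8}] r6c1 is down to just 8, so r6c1=8.
Step 26. [r3c9∈{7}] only 7 remains possible at r3c9, so r3c9=7.
Step 27. [r5c2∈{2}] r5c2 is down to just 2. So r5c2=2.
Step 28. [r6c7∈{9}] nothing but 9 survives at r6c7 ⇒ r6c7=9.
Step 29. [r9c4∈{2}] only 2 remains possible at r9c4. So r9c4=2.
Step 30. [r1c9∈{1}] r1c9's peers cover all but 1, so r1c9=1.
Step 31. [r2c7∈{4}] r2c7 is down to just 4. So r2c7=4.
Step 32. [r8c9∈{4}] r8c9 has the single candidate 4. So r8c9=4.
Step 33. [r2c2∈{1}] only 1 remains possible at r2c2, so r2c2=1.
Step 34. [r6c6∈{2}] only 2 remains possible at r6c6 ⇒ r6c6=2.
Step 35. [r5c3∈{4}] r5c3 is down to just 4, so r5c3=4.

Answer: 2 8 3 4 5 7 6 9 1 / 9 1 7 3 8 6 4 5 2 / 4 6 5 9 2 1 3 8 7 / 3 9 6 7 1 4 5 2 8 / 5 2 4 8 3 9 7 1 6 / 8 7 1 5 6 2 9 4 3 / 1 5 2 6 4 3 8 7 9 / 7 3 8 1 9 5 2 6 4 / 6 4 9 2 7 8 1 3 5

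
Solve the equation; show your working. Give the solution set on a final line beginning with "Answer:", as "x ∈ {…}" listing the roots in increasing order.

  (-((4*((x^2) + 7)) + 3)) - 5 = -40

Step 1. [(-((4*((x^2) + 7)) + 3)) - 5 = -40] -5 is outermost — add 5 both sides. So sub: -((4*((x^2) + 7)) + 3) = -35.
Step 2. [-((4*((x^2) + 7)) + 3) = -35] leading − — multiply by −1, so neg: (4*((x^2) + 7)) + 3 = 35.
Step 3. [(4*((x^2) + 7)) + 3 = 35] 3 comes off first (subtract 3). So sub: 4*((x^2) + 7) = 32.
Step 4. [4*((x^2) + 7) = 32] divide by the outer 4, so div: (x^2) + 7 = 8.
Step 5. [(x^2) + 7 = 8] +7 is outermost — subtract 7 both sides, so sub: x^2 = 1.
Step 6. [x^2 = 1] √ both sides: 1 ≥ 0 gives two branches, so sqrt: x = 1 or -1.

Answer: x ∈ {-1, 1}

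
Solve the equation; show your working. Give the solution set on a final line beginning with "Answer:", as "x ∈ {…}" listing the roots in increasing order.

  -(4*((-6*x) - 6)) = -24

Step 1. [-(4*((-6*x) - 6)) = -24] LHS negated; negate both sides. So neg: 4*((-6*x) - 6) = 24.
Step 2. [4*((-6*x) - 6) = 24] divide by the outer 4, so div: (-6*x) - 6 = 6.
Step 3. [(-6*x) - 6 = 6] peel the -6: add 6 from each side, so sub: -6*x = 12.
Step 4. [-6*x = 12] LHS = -6·(…); ÷-6 both sides. So div: x = -2.

Answer: x ∈ {-2}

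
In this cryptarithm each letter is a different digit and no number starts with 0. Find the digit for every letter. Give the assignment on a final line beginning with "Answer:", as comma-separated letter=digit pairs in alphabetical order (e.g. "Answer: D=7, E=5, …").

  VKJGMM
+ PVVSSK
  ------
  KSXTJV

Step 1. [col 1: M + K ≡ V (mod 10)] column 1 (M + K ≡ V (mod 10), carry-in 0) doesn't pin M yet; pick M=7 and continue, so M=7.
Step 2. [col 1: M + K ≡ V (mod 10)] no forcing yet in column 1 (carry-in 0); K=8 is free and consistent — try it, so K=8.
Step 3. [col 1: M + K ≡ V (mod 10)] column 1: given M=7, K=8, carry-in 0, and digits 7,8 already taken and all letters distinct, M+K≡V (mod 10) forces V=5, so V=5.
Step 4. [col 2: M + S ≡ J (mod 10)] column 2 (M + S ≡ J (mod 10), carry-in 1) doesn't pin S yet; pick S=3 and continue ⇒ S=3.
Step 5. [col 2: M + S ≡ J (mod 10)] column 2 reads M+S+carry(1)=J with M=7, S=3; with digits 3,5,7,8 already taken and all letters distinct, the only value for J is 1, so J=1.
Step 6. [col 3: G + S ≡ T (mod 10)] no forcing yet in column 3 (carry-in 1); T=4 is free and consistent — try it ⇒ T=4.
Step 7. [col 3: G + S ≡ T (mod 10)] from column 3 (S=3, T=4, carry-in 1, digits 1,3,4,5,7,8 already taken and all letters distinct): G must equal 0, so G=0.
Step 8. [col 4: J + V ≡ X (mod 10)] in column 4 we have J+V≡X with carry-in 0; given J=1, V=5 and digits 0,1,3,4,5,7,8 already taken and all letters distinct, that pins X to 6, so X=6.
Step 9. [col 6: V + P ≡ K (mod 10)] from column 6 (V=5, K=8, carry-in 1, digits 0,1,3,4,5,6,7,8 already taken and all letters distinct): P must equal 2, so P=2.

Answer: G=0, J=1, K=8, M=7, P=2, S=3, T=4, V=5, X=6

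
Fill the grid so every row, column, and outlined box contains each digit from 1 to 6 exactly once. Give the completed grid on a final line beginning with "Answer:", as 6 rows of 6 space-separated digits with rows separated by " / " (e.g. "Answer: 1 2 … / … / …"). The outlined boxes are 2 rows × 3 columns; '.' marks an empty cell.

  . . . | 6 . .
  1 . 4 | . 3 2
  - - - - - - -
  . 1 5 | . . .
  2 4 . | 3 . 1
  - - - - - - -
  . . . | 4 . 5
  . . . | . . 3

Step 1. [r6c4∈{1,2}] r6c4 is the only open cell in col 4 admitting 1. So r6c4=1.
Step 2. [r4c3∈{6}] nothing but 6 survives at r4c3 ⇒ r4c3=6.
Step 3. [r6c3∈{2}] nothing but 2 survives at r6c3 ⇒ r6c3=2.
Step 4. [r6c5∈{6}] r6c5's peers cover all but 6. So r6c5=6.
Step 5. [r6c2∈{5}] only 5 remains possible at r6c2. So r6c2=5.
Step 6. [r1c3∈{3}] r1c3 is down to just 3. So r1c3=3.
Step 7. [r1c5∈{1,4,5}] r1c5 is the only open cell in row 1 admitting 1, so r1c5=1.
Step 8. [r3c5∈{2,4}] in col 5, 4 fits only at r3c5 ⇒ r3c5=4.
Step 9. [r5c2∈{3,6}] r5c2 is the only open cell in col 2 admitting 3. So r5c2=3.
Step 10. [r2c2∈{6}] nothing but 6 survives at r2c2, so r2c2=6.
Step 11. [r1c2∈{2}] r1c2 has the single candidate 2, so r1c2=2.
Step 12. [r4c5∈{5}] r4c5 is down to just 5 ⇒ r4c5=5.
Step 13. [r1c6∈{4}] r1c6's peers cover all but 4, so r1c6=4.
Step 14. [r5c5∈{2}] nothing but 2 survives at r5c5 ⇒ r5c5=2.
Step 15. [r5c3∈{1}] r5c3 has the single candidate 1, so r5c3=1.
Step 16. [r3c4∈{2}] nothing but 2 survives at r3c4, so r3c4=2.
Step 17. [r3c6∈{6}] only 6 remains possible at r3c6. So r3c6=6.
Step 18. [r1c1∈{5}] only 5 remains possible at r1c1, so r1c1=5.
Step 19. [r5c1∈{6}] r5c1 is down to just 6. So r5c1=6.
Step 20. [r2c4∈{5}] r2c4 has the single candidate 5. So r2c4=5.
Step 21. [r3c1∈{3}] nothing but 3 survives at r3c1. So r3c1=3.
Step 22. [r6c1∈{4}] only 4 remains possible at r6c1, so r6c1=4.

Answer: 5 2 3 6 1 4 / 1 6 4 5 3 2 / 3 1 5 2 4 6 / 2 4 6 3 5 1 / 6 3 1 4 2 5 / 4 5 2 1 6 3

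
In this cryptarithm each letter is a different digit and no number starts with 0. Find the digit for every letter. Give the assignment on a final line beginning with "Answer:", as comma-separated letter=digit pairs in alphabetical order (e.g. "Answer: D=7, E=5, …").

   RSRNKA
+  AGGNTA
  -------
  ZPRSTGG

Step 1. [Z] Z is the leading digit of a 7-digit sum of two 6-digit numbers; the final carry is exactly 1. So Z=1.
Step 2. [col 1: A + A ≡ G (mod 10)] several values work for G in column 1 (A + A ≡ G (mod 10), carry-in 0); try G=4. So G=4.
Step 3. [col 1: A + A ≡ G (mod 10)] several values work for A in column 1 (A + A ≡ G (mod 10), carry-in 0); try A=2 ⇒ A=2.
Step 4. [col 2: K + T ≡ G (mod 10)] several values work for K in column 2 (K + T ≡ G (mod 10), carry-in 0); try K=9. So K=9.
Step 5. [col 2: K + T ≡ G (mod 10)] column 2: given K=9, G=4, carry-in 0, and digits 1,2,4,9 already taken and all letters distinct, K+T≡G (mod 10) forces T=5 ⇒ T=5.
Step 6. [col 3: N + N ≡ T (mod 10)] from column 3 (T=5, carry-in 1, digits 1,2,4,5,9 already taken and all letters distinct): N must equal 7 ⇒ N=7.
Step 7. [col 4: R + G ≡ S (mod 10)] column 4 (R + G ≡ S (mod 10), carry-in 1) doesn't pin S yet; pick S=3 and continue, so S=3.
Step 8. [col 4: R + G ≡ S (mod 10)] column 4 reads R+G+carry(1)=S with G=4, S=3; with digits 1,2,3,4,5,7,9 already taken and all letters distinct, the only value for R is 8, so R=8.
Step 9. [col 6: R + A ≡ P (mod 10)] column 6: given R=8, A=2, carry-in 0, and digits 1,2,3,4,5,7,8,9 already taken and all letters distinct, R+A≡P (mod 10) forces P=0 ⇒ P=0.

Answer: A=2, G=4, K=9, N=7, P=0, R=8, S=3, T=5, Z=1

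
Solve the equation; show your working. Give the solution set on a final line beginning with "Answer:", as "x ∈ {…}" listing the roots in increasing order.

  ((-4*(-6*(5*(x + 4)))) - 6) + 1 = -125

Step 1. [((-4*(-6*(5*(x + 4)))) - 6) + 1 = -125] the outer +1 inverts by subtracting 1, so sub: (-4*(-6*(5*(x + 4)))) - 6 = -126.
Step 2. [(-4*(-6*(5*(x + 4)))) - 6 = -126] -6 is outermost — add 6 both sides, so sub: -4*(-6*(5*(x + 4))) = -120.
Step 3. [-4*(-6*(5*(x + 4))) = -120] divide by the outer -4, so div: -6*(5*(x + 4)) = 30.
Step 4. [-6*(5*(x + 4)) = 30] divide by the outer -6 ⇒ div: 5*(x + 4) = -5.
Step 5. [5*(x + 4) = -5] 5·(inner) — divide through by 5. So div: x + 4 = -1.
Step 6. [x + 4 = -1] subtract 4: x sits inside (… + 4) ⇒ sub: x = -5.

Answer: x ∈ {-5}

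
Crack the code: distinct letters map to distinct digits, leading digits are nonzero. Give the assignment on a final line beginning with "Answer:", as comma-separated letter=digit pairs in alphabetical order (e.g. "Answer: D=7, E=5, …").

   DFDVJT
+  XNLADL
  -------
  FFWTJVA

Step 1. [F] the sum has 7 digits but both addends have 6; that extra leading digit F is the final carry, namely 1 ⇒ F=1.
Step 2. [col 1: T + L ≡ A (mod 10)] no forcing yet in column 1 (carry-in 0); L=8 is free and consistent — try it ⇒ L=8.
Step 3. [col 1: T + L ≡ A (mod 10)] several values work for A in column 1 (T + L ≡ A (mod 10), carry-in 0); try A=2, so A=2.
Step 4. [col 1: T + L ≡ A (mod 10)] column 1 reads T+L+carry(0)=A with L=8, A=2; with digits 1,2,8 already taken and all letters distinct, the only value for T is 4 ⇒ T=4.
Step 5. [col 2: J + D ≡ V (mod 10)] several values work for V in column 2 (J + D ≡ V (mod 10), carry-in 1); try V=0. So V=0.
Step 6. [col 2: J + D ≡ V (mod 10)] no forcing yet in column 2 (carry-in 1); J=3 is free and consistent — try it. So J=3.
Step 7. [col 2: J + D ≡ V (mod 10)] column 2 reads J+D+carry(1)=V with J=3, V=0; with digits 0,1,2,3,4,8 already taken and all letters distinct, the only value for D is 6. So D=6.
Step 8. [col 5: F + N ≡ W (mod 10)] several values work for N in column 5 (F + N ≡ W (mod 10), carry-in 1); try N=7 ⇒ N=7.
Step 9. [col 5: F + N ≡ W (mod 10)] column 5: given F=1, N=7, carry-in 1, and digits 0,1,2,3,4,6,7,8 already taken and all letters distinct, F+N≡W (mod 10) forces W=9 ⇒ W=9.
Step 10. [col 6: D + X ≡ F (mod 10)] from column 6 (D=6, F=1, carry-in 0, digits 0,1,2,3,4,6,7,8,9 already taken and all letters distinct): X must equal 5 ⇒ X=5.

Answer: A=2, D=6, F=1, J=3, L=8, N=7, T=4, V=0, W=9, X=5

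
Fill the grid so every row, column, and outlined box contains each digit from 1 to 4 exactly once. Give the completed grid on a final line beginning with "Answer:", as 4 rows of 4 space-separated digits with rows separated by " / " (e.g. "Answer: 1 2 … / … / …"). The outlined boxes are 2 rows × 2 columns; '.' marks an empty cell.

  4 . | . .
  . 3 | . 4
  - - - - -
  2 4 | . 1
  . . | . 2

Step 1. [r2c1∈{1}] r2c1 is down to just 1 ⇒ r2c1=1.
Step 2. [r1c3∈{1,2,3}] r1c3 is the only open cell in row 1 admitting 1 ⇒ r1c3=1.
Step 3. [r3c3∈{3}] r3c3's peers cover all but 3. So r3c3=3.
Step 4. [r4c1∈{3}] only 3 remains possible at r4c1. So r4c1=3.
Step 5. [r2c3∈{2}] r2c3 has the single candidate 2, so r2c3=2.
Step 6. [r4c3∈{4}] only 4 remains possible at r4c3, so r4c3=4.
Step 7. [r1c4∈{3}] only 3 remains possible at r1c4. So r1c4=3.
Step 8. [r4c2∈{1}] only 1 remains possible at r4c2. So r4c2=1.
Step 9. [r1c2∈{2}] nothing but 2 survives at r1c2, so r1c2=2.

Answer: 4 2 1 3 / 1 3 2 4 / 2 4 3 1 / 3 1 4 2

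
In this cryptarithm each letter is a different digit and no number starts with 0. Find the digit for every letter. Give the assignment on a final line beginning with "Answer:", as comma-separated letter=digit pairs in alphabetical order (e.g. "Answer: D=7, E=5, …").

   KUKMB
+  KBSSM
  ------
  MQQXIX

Step 1. [col 1: B + M ≡ X (mod 10)] column 1 (B + M ≡ X (mod 10), carry-in 0) doesn't pin B yet; pick B=4 and continue. So B=4.
Step 2. [col 1: B + M ≡ X (mod 10)] M=1 is one option consistent with column 1 (B + M ≡ X (mod 10), carry-in 0) — take it, so M=1.
Step 3. [col 1: B + M ≡ X (mod 10)] in column 1 we have B+M≡X with carry-in 0; given B=4, M=1 and digits 1,4 already taken and all letters distinct, that pins X to 5, so X=5.
Step 4. [col 2: M + S ≡ I (mod 10)] column 2 (M + S ≡ I (mod 10), carry-in 0) doesn't pin I yet; pick I=7 and continue, so I=7.
Step 5. [col 2: M + S ≡ I (mod 10)] from column 2 (M=1, I=7, carry-in 0, digits 1,4,5,7 already taken and all letters distinct): S must equal 6 ⇒ S=6.
Step 6. [col 3: K + S ≡ X (mod 10)] column 3 reads K+S+carry(0)=X with S=6, X=5; with digits 1,4,5,6,7 already taken and all letters distinct, the only value for K is 9. So K=9.
Step 7. [col 4: U + B ≡ Q (mod 10)] several values work for U in column 4 (U + B ≡ Q (mod 10), carry-in 1); try U=3. So U=3.
Step 8. [col 4: U + B ≡ Q (mod 10)] column 4 reads U+B+carry(1)=Q with U=3, B=4; with digits 1,3,4,5,6,7,9 already taken and all letters distinct, the only value for Q is 8, so Q=8.

Answer: B=4, I=7, K=9, M=1, Q=8, S=6, U=3, X=5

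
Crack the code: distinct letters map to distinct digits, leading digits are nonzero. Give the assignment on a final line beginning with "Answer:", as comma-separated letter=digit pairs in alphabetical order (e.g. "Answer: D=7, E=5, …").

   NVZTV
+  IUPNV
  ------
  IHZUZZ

Step 1. [col 1: V + V ≡ Z (mod 10)] column 1 (V + V ≡ Z (mod 10), carry-in 0) doesn't pin V yet; pick V=3 and continue ⇒ V=3.
Step 2. [I] I is the leading digit of a 6-digit sum of two 5-digit numbers; the final carry is exactly 1, so I=1.
Step 3. [col 1: V + V ≡ Z (mod 10)] in column 1 we have V+V≡Z with carry-in 0; given V=3 and digits 1,3 already taken and all letters distinct, that pins Z to 6, so Z=6.
Step 4. [col 2: T + N ≡ Z (mod 10)] no forcing yet in column 2 (carry-in 0); T=7 is free and consistent — try it ⇒ T=7.
Step 5. [col 2: T + N ≡ Z (mod 10)] in column 2 we have T+N≡Z with carry-in 0; given T=7, Z=6 and digits 1,3,6,7 already taken and all letters distinct, that pins N to 9, so N=9.
Step 6. [col 3: Z + P ≡ U (mod 10)] P=5 is one option consistent with column 3 (Z + P ≡ U (mod 10), carry-in 1) — take it, so P=5.
Step 7. [col 3: Z + P ≡ U (mod 10)] from column 3 (Z=6, P=5, carry-in 1, digits 1,3,5,6,7,9 already taken and all letters distinct): U must equal 2. So U=2.
Step 8. [col 5: N + I ≡ H (mod 10)] in column 5 we have N+I≡H with carry-in 0; given N=9, I=1 and digits 1,2,3,5,6,7,9 already taken and all letters distinct, that pins H to 0, so H=0.

Answer: H=0, I=1, N=9, P=5, T=7, U=2, V=3, Z=6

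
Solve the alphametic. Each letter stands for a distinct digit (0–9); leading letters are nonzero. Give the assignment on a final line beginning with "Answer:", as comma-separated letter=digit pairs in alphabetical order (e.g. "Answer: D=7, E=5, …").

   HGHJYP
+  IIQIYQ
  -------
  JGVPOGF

Step 1. [J] the sum has 7 digits but both addends have 6; that extra leading digit J is the final carry, namely 1 ⇒ J=1.
Step 2. [col 1: P + Q ≡ F (mod 10)] no forcing yet in column 1 (carry-in 0); Q=7 is free and consistent — try it. So Q=7.
Step 3. [col 1: P + Q ≡ F (mod 10)] F=0 is one option consistent with column 1 (P + Q ≡ F (mod 10), carry-in 0) — take it ⇒ F=0.
Step 4. [col 1: P + Q ≡ F (mod 10)] from column 1 (Q=7, F=0, carry-in 0, digits 0,1,7 already taken and all letters distinct): P must equal 3, so P=3.
Step 5. [col 2: Y + Y ≡ G (mod 10)] column 2 (Y + Y ≡ G (mod 10), carry-in 1) doesn't pin G yet; pick G=5 and continue. So G=5.
Step 6. [col 2: Y + Y ≡ G (mod 10)] in column 2 we have Y+Y≡G with carry-in 1; given G=5 and digits 0,1,3,5,7 already taken and all letters distinct, that pins Y to 2. So Y=2.
Step 7. [col 3: J + I ≡ O (mod 10)] from column 3 (J=1, carry-in 0, digits 0,1,2,3,5,7 already taken and all letters distinct): O must equal 9. So O=9.
Step 8. [col 3: J + I ≡ O (mod 10)] column 3 reads J+I+carry(0)=O with J=1, O=9; with digits 0,1,2,3,5,7,9 already taken and all letters distinct, the only value for I is 8 ⇒ I=8.
Step 9. [col 4: H + Q ≡ P (mod 10)] from column 4 (Q=7, P=3, carry-in 0, digits 0,1,2,3,5,7,8,9 already taken and all letters distinct): H must equal 6 ⇒ H=6.
Step 10. [col 5: G + I ≡ V (mod 10)] from column 5 (G=5, I=8, carry-in 1, digits 0,1,2,3,5,6,7,8,9 already taken and all letters distinct): V must equal 4, so V=4.

Answer: F=0, G=5, H=6, I=8, J=1, O=9, P=3, Q=7, V=4, Y=2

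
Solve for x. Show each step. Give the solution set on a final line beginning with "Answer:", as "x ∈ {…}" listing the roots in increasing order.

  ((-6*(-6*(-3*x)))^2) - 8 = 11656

Step 1. [((-6*(-6*(-3*x)))^2) - 8 = 11656] add 8: x sits inside (… - 8). So sub: (-6*(-6*(-3*x)))^2 = 11664.
Step 2. [(-6*(-6*(-3*x)))^2 = 11664] LHS squared, RHS 11664 ≥ 0: apply √ (±). So sqrt: -6*(-6*(-3*x)) = 108 or -108.
Step 3. [-6*(-6*(-3*x)) = 108 or -108] -6·(inner) — divide through by -6 ⇒ div: -6*(-3*x) = -18 or 18.
Step 4. [-6*(-3*x) = -18 or 18] divide by the outer -6, so div: -3*x = 3 or -3.
Step 5. [-3*x = 3 or -3] -3·(inner) — divide through by -3. So div: x = -1 or 1.

Answer: x ∈ {-1, 1}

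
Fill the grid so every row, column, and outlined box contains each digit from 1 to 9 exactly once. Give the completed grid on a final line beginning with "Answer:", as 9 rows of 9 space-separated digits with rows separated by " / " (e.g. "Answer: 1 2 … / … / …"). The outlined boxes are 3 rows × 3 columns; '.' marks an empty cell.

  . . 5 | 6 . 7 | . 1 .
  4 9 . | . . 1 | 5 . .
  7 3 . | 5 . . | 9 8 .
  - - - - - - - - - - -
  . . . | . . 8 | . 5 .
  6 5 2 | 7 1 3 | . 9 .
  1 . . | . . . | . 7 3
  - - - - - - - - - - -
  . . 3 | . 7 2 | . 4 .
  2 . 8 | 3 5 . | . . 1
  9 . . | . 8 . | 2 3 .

Step 1. [r8c8∈{6}] r8c8 has the single candidate 6, so r8c8=6.
Step 2. [r4c9∈{2,4,6}] in box 6, 2 fits only at r4c9 ⇒ r4c9=2.
Step 3. [r3c6∈{4}] only 4 remains possible at r3c6 ⇒ r3c6=4.
Step 4. [r9c4∈{1,4}] 4 has one home in box 8: r9c4 ⇒ r9c4=4.
Step 5. [r4c4∈{9}] r4c4 has the single candidate 9. So r4c4=9.
Step 6. [r3c5∈{2}] r3c5's peers cover all but 2. So r3c5=2.
Step 7. [r7c2∈{1,6}] in row 7, 6 fits only at r7c2 ⇒ r7c2=6.
Step 8. [r7c7∈{8}] r7c7's peers cover all but 8, so r7c7=8.
Step 9. [r5c7∈{4}] nothing but 4 survives at r5c7, so r5c7=4.
Step 10. [r6c7∈{6}] r6c7 has the single candidate 6, so r6c7=6.
Step 11. [r8c2∈{4,7}] r8c2 is the only open cell in row 8 admitting 4 ⇒ r8c2=4.
Step 12. [r2c3∈{6}] r2c3 has the single candidate 6 ⇒ r2c3=6.
Step 13. [r6c5∈{4}] only 4 remains possible at r6c5 ⇒ r6c5=4.
Step 14. [r9c2∈{1,7}] r9c2 is the only open cell in col 2 admitting 1 ⇒ r9c2=1.
Step 15. [r9c9∈{5,7}] row 9 places 5 nowhere but r9c9, so r9c9=5.
Step 16. [r6c2∈{8}] only 8 remains possible at r6c2 ⇒ r6c2=8.
Step 17. [r2c5∈{3}] r2c5's peers cover all but 3 ⇒ r2c5=3.
Step 18. [r4c2∈{7}] only 7 remains possible at r4c2 ⇒ r4c2=7.
Step 19. [r7c9∈{9}] r7c9 has the single candidate 9. So r7c9=9.
Step 20. [r1c5∈{9}] r1c5's peers cover all but 9. So r1c5=9.
Step 21. [r6c3∈{9}] r6c3 has the single candidate 9 ⇒ r6c3=9.
Step 22. [r6c4∈{2}] r6c4's peers cover all but 2. So r6c4=2.
Step 23. [r1c2∈{2}] r1c2 is down to just 2. So r1c2=2.
Step 24. [r5c9∈{8}] only 8 remains possible at r5c9 ⇒ r5c9=8.
Step 25. [r7c1∈{5}] r7c1 has the single candidate 5. So r7c1=5.
Step 26. [r8c7∈{7}] only 7 remains possible at r8c7, so r8c7=7.
Step 27. [r2c4∈{8}] r2c4 is down to just 8, so r2c4=8.
Step 28. [r1c7∈{3}] r1c7 has the single candidate 3, so r1c7=3.
Step 29. [r8c6∈{9}] r8c6's peers cover all but 9. So r8c6=9.
Step 30. [r9c6∈{6}] nothing but 6 survives at r9c6. So r9c6=6.
Step 31. [r4c3∈{4}] nothing but 4 survives at r4c3 ⇒ r4c3=4.
Step 32. [r7c4∈{1}] r7c4 is down to just 1. So r7c4=1.
Step 33. [r3c9∈{6}] r3c9 is down to just 6. So r3c9=6.
Step 34. [r4c5∈{6}] nothing but 6 survives at r4c5 ⇒ r4c5=6.
Step 35. [r2c9∈{7}] r2c9 is down to just 7 ⇒ r2c9=7.
Step 36. [r1c9∈{4}] only 4 remains possible at r1c9. So r1c9=4.
Step 37. [r4c1∈{3}] r4c1 is down to just 3, so r4c1=3.
Step 38. [r3c3∈{1}] only 1 remains possible at r3c3, so r3c3=1.
Step 39. [r1c1∈{8}] only 8 remains possible at r1c1, so r1c1=8.
Step 40. [r4c7∈{1}] r4c7 has the single candidate 1, so r4c7=1.
Step 41. [r9c3∈{7}] only 7 remains possible at r9c3. So r9c3=7.
Step 42. [r6c6∈{5}] nothing but 5 survives at r6c6. So r6c6=5.
Step 43. [r2c8∈{2}] only 2 remains possible at r2c8 ⇒ r2c8=2.

Answer: 8 2 5 6 9 7 3 1 4 / 4 9 6 8 3 1 5 2 7 / 7 3 1 5 2 4 9 8 6 / 3 7 4 9 6 8 1 5 2 / 6 5 2 7 1 3 4 9 8 / 1 8 9 2 4 5 6 7 3 / 5 6 3 1 7 2 8 4 9 / 2 4 8 3 5 9 7 6 1 / 9 1 7 4 8 6 2 3 5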